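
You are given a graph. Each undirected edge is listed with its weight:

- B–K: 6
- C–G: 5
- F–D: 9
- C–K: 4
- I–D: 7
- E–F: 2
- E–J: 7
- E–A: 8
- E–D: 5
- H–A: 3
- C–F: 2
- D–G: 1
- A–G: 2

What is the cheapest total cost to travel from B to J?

Settle nodes by increasing distance from B:
B: 0
K: 6  (via B)
C: 10  (via K)
F: 12  (via C)
E: 14  (via F)
G: 15  (via C)
D: 16  (via G)
A: 17  (via G)
H: 20  (via A)
J: 21  (via E)
Shortest route: B → K → C → F → E → J = 21.

21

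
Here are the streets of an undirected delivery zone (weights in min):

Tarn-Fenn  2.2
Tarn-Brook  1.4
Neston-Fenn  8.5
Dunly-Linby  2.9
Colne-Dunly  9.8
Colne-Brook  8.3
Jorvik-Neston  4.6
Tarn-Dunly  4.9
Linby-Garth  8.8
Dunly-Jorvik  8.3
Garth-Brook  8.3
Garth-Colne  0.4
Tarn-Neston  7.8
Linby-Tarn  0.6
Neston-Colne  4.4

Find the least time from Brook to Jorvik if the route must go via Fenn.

16.7 min

Shortest Brook→Fenn: Brook → Tarn → Fenn = 3.6
Best Fenn to Jorvik: Fenn → Neston → Jorvik costing 13.1
Total via Fenn: 3.6 + 13.1 = 16.7 min.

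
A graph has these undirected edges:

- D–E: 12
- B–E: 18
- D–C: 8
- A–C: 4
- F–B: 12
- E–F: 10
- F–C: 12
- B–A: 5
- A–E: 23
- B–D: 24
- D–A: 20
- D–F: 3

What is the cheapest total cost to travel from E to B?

18

Shortest distances from E:
E: 0
F: 10  (via E)
D: 12  (via E)
B: 18  (via E)
Shortest route: E–B = 18.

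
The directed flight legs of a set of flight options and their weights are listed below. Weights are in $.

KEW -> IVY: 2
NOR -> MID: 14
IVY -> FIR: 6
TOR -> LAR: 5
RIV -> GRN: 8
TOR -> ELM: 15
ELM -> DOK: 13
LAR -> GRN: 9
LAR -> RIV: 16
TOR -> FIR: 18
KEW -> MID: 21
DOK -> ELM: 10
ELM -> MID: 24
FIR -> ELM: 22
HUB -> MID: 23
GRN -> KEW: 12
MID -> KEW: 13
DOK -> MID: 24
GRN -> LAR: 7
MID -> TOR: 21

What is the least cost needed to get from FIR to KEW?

$59

Enumerating some paths:
FIR → ELM → DOK → MID → KEW: 22+13+24+13 = 72
FIR → ELM → MID → KEW: 22+24+13 = 59
FIR → ELM → MID → TOR → LAR → GRN → KEW: 22+24+21+5+9+12 = 93
Cheapest is FIR → ELM → MID → KEW at $59.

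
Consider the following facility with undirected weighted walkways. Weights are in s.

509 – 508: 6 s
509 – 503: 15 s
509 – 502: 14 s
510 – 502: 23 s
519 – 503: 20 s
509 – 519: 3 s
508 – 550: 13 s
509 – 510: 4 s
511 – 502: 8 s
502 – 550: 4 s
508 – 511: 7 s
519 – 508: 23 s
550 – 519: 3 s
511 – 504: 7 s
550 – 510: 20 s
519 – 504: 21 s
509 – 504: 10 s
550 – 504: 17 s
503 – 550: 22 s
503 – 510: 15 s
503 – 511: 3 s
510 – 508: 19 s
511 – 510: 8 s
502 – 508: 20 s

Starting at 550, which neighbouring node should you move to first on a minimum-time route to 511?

Compare a few routes:
550 → 519 → 509 → 510 → 511: 3+3+4+8 = 18
550 → 502 → 511: 4+8 = 12
The minimum is 12 s via 550 → 502 → 511.
So from 550 the first move is to 502.

502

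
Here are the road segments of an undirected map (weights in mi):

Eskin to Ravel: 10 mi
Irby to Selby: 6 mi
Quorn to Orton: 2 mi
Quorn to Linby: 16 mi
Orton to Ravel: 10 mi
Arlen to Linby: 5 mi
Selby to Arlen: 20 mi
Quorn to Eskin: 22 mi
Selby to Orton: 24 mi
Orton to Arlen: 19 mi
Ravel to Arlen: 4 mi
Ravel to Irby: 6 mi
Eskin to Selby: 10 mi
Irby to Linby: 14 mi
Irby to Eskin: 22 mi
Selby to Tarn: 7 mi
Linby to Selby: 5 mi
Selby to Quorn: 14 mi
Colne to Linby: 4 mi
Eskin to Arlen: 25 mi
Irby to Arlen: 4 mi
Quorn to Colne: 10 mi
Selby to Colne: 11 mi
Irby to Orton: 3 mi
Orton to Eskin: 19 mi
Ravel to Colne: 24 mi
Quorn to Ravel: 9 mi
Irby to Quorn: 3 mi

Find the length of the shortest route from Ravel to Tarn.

Shortest distances from Ravel:
Ravel: 0
Arlen: 4  (via Ravel)
Irby: 6  (via Ravel)
Linby: 9  (via Arlen)
Orton: 9  (via Irby)
Quorn: 9  (via Ravel)
Eskin: 10  (via Ravel)
Selby: 12  (via Irby)
Colne: 13  (via Linby)
Tarn: 19  (via Selby)
Shortest route: Ravel–Irby–Selby–Tarn = 19 mi.

19 mi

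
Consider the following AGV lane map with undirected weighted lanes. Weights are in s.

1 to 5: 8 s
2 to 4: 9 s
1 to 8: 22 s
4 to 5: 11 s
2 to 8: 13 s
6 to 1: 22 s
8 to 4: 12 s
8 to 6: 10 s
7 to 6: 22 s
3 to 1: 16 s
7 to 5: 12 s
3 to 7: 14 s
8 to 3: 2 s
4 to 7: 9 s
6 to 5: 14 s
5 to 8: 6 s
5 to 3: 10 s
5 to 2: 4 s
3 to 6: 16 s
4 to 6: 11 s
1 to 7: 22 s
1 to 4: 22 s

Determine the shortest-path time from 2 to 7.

Candidate routes:
2–5–7: 4+12 = 16
2–4–7: 9+9 = 18
2–5–4–7: 4+11+9 = 24
Cheapest is 2–5–7 at 16 s.

16 s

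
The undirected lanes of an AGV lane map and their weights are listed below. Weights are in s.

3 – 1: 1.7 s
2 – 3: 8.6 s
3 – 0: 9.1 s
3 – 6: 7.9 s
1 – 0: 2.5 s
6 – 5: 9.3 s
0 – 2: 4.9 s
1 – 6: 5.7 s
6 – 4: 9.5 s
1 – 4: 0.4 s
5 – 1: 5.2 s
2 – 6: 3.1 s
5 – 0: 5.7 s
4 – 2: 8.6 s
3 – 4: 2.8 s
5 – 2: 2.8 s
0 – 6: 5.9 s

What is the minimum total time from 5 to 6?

5.9 s

Candidate routes:
5–2–6: 2.8+3.1 = 5.9
5–6: 9.3 = 9.3
The minimum is 5.9 s via 5–2–6.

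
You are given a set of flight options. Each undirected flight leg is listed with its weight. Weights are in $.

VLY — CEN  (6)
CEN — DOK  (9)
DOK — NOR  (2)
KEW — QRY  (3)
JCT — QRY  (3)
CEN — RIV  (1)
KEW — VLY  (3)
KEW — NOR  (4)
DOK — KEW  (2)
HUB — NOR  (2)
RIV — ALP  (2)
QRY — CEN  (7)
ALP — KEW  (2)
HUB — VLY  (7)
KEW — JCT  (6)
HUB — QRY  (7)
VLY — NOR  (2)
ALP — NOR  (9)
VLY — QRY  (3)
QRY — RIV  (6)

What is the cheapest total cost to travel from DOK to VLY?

$4

Running Dijkstra from DOK:
DOK: 0
NOR: 2  (via DOK)
KEW: 2  (via DOK)
VLY: 4  (via NOR)
Shortest route: DOK → NOR → VLY = $4.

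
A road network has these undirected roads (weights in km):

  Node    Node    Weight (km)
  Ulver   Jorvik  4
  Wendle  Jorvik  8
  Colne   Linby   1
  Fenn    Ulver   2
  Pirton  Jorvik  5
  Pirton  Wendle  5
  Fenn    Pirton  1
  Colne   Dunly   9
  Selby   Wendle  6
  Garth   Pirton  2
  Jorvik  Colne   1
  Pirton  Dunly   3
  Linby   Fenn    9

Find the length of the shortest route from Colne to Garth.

Settle nodes by increasing distance from Colne:
Colne: 0
Jorvik: 1  (via Colne)
Linby: 1  (via Colne)
Ulver: 5  (via Jorvik)
Pirton: 6  (via Jorvik)
Fenn: 7  (via Ulver)
Garth: 8  (via Pirton)
Shortest route: Colne–Jorvik–Pirton–Garth = 8 km.

8 km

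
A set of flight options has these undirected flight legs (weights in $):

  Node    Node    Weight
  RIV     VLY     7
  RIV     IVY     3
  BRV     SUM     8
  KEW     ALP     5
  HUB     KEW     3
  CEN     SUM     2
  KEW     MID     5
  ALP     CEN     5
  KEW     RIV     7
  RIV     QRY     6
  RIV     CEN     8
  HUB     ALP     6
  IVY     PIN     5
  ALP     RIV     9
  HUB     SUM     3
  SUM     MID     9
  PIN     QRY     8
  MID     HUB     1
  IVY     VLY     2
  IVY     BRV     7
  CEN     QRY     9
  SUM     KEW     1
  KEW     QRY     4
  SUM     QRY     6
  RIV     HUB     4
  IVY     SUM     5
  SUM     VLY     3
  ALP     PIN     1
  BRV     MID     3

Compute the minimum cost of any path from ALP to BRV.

Candidate routes:
ALP - HUB - MID - BRV: 6+1+3 = 10
ALP - PIN - IVY - BRV: 1+5+7 = 13
ALP - KEW - HUB - MID - BRV: 5+3+1+3 = 12
The minimum is $10 via ALP - HUB - MID - BRV.

$10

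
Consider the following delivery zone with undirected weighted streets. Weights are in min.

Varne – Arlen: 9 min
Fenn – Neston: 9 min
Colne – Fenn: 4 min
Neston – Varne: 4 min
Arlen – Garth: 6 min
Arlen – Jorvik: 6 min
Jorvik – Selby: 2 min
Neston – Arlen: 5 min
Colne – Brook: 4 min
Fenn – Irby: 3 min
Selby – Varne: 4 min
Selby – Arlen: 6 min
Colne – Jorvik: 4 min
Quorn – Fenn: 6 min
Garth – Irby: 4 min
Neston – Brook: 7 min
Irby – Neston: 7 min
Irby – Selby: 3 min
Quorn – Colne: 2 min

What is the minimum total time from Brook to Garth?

Shortest distances from Brook:
Brook: 0
Colne: 4  (via Brook)
Quorn: 6  (via Colne)
Neston: 7  (via Brook)
Fenn: 8  (via Colne)
Jorvik: 8  (via Colne)
Selby: 10  (via Jorvik)
Varne: 11  (via Neston)
Irby: 11  (via Fenn)
Arlen: 12  (via Neston)
Garth: 15  (via Irby)
Shortest route: Brook–Colne–Fenn–Irby–Garth = 15 min.

15 min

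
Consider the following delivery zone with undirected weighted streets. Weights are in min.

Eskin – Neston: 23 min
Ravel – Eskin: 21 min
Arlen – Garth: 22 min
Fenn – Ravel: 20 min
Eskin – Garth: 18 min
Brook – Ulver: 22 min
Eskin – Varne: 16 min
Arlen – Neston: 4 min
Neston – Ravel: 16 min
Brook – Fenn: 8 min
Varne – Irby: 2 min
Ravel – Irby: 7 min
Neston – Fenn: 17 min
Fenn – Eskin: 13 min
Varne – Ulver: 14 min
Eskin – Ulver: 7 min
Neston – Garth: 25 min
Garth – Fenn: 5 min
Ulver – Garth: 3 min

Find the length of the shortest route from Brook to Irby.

32 min

Compare a few routes:
Brook → Fenn → Ravel → Irby: 8+20+7 = 35
Brook → Fenn → Garth → Ulver → Varne → Irby: 8+5+3+14+2 = 32
Cheapest is Brook → Fenn → Garth → Ulver → Varne → Irby at 32 min.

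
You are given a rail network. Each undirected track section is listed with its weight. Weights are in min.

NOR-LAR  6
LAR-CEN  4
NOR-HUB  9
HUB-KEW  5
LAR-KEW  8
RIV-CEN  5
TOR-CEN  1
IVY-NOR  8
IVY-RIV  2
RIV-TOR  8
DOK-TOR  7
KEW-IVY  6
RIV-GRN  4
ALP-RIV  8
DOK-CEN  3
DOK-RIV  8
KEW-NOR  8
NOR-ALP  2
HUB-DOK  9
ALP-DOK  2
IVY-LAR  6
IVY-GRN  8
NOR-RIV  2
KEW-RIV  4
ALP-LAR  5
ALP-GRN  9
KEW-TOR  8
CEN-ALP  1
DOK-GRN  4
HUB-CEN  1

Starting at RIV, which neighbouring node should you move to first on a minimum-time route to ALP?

Enumerating some paths:
RIV - GRN - DOK - ALP: 4+4+2 = 10
RIV - CEN - ALP: 5+1 = 6
RIV - ALP: 8 = 8
RIV - NOR - ALP: 2+2 = 4
Cheapest is RIV - NOR - ALP at 4 min.
So from RIV the first move is to NOR.

NOR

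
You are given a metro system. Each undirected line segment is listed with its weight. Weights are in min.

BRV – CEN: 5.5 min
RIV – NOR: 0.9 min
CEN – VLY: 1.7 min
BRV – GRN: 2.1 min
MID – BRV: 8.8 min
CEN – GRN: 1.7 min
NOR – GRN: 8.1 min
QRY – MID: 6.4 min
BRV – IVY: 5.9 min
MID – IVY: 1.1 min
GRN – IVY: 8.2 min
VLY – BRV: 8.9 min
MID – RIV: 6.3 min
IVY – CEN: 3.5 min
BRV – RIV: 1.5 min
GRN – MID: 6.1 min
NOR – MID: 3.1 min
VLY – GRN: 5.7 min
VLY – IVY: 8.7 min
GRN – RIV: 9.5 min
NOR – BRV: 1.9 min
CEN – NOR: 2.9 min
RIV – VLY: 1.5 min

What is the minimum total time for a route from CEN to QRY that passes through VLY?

13.6 min

Shortest CEN→VLY: CEN–VLY = 1.7
Shortest VLY→QRY: VLY–RIV–NOR–MID–QRY = 11.9
Total via VLY: 1.7 + 11.9 = 13.6 min.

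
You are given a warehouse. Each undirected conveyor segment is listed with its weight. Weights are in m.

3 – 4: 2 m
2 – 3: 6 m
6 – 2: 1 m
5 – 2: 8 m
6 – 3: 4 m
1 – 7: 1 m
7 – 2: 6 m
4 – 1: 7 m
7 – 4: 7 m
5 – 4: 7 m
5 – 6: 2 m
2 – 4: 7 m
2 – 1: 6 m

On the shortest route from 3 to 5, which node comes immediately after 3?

6

Compare a few routes:
3 → 4 → 5: 2+7 = 9
3 → 4 → 2 → 6 → 5: 2+7+1+2 = 12
3 → 6 → 5: 4+2 = 6
3 → 2 → 6 → 5: 6+1+2 = 9
Cheapest is 3 → 6 → 5 at 6 m.
So from 3 the first move is to 6.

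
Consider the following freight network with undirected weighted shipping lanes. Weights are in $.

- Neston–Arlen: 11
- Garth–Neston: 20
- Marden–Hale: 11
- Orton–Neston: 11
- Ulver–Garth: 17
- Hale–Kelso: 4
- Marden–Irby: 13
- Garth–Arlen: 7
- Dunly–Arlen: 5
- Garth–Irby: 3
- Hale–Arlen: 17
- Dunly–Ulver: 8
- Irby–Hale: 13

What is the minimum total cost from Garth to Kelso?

$20

Candidate routes:
Garth - Irby - Hale - Kelso: 3+13+4 = 20
Garth - Arlen - Hale - Kelso: 7+17+4 = 28
The minimum is $20 via Garth - Irby - Hale - Kelso.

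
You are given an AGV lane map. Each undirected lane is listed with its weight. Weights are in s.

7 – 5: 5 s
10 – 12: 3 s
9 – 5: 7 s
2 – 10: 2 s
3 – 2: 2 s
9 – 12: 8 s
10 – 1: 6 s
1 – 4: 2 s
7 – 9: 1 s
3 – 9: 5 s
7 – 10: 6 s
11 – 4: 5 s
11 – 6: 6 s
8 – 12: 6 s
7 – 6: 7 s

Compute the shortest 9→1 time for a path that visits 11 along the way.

21 s

Best 9 to 11: 9–7–6–11 costing 14
Best 11 to 1: 11–4–1 costing 7
Total via 11: 14 + 7 = 21 s.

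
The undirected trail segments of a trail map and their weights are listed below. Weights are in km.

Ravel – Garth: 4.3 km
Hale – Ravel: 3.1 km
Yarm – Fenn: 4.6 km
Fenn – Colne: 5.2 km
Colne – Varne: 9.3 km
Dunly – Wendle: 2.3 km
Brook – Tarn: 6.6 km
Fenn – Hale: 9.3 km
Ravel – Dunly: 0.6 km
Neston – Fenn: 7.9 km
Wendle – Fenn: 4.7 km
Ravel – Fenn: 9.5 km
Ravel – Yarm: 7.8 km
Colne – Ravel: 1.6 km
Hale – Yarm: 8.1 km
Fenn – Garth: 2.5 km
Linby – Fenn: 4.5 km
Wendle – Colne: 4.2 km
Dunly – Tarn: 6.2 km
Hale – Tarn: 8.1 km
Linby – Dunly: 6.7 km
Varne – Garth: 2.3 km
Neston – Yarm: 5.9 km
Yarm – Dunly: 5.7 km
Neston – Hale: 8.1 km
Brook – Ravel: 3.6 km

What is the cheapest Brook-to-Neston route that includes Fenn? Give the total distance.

Best Brook to Fenn: Brook–Ravel–Colne–Fenn costing 10.4
Best Fenn to Neston: Fenn–Neston costing 7.9
Total via Fenn: 10.4 + 7.9 = 18.3 km.

18.3 km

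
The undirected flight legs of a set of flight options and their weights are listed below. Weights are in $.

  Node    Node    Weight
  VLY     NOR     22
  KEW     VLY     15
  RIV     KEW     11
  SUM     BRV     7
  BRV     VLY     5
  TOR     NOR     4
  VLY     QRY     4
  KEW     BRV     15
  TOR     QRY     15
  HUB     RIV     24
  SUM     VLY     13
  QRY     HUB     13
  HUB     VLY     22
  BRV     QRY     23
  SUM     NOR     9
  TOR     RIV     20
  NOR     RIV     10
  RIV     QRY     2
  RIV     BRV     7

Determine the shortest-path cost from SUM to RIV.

$14

Running Dijkstra from SUM:
SUM: 0
BRV: 7  (via SUM)
NOR: 9  (via SUM)
VLY: 12  (via BRV)
TOR: 13  (via NOR)
RIV: 14  (via BRV)
Shortest route: SUM → BRV → RIV = $14.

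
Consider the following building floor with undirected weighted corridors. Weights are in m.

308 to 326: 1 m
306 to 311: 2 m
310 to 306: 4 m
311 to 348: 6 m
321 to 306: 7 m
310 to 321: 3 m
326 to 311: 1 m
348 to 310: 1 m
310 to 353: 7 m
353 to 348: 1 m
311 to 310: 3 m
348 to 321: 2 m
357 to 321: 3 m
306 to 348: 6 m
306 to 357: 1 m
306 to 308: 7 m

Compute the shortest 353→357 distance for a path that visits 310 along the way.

7 m

Best 353 to 310: 353 → 348 → 310 costing 2
Shortest 310→357: 310 → 306 → 357 = 5
Total via 310: 2 + 5 = 7 m.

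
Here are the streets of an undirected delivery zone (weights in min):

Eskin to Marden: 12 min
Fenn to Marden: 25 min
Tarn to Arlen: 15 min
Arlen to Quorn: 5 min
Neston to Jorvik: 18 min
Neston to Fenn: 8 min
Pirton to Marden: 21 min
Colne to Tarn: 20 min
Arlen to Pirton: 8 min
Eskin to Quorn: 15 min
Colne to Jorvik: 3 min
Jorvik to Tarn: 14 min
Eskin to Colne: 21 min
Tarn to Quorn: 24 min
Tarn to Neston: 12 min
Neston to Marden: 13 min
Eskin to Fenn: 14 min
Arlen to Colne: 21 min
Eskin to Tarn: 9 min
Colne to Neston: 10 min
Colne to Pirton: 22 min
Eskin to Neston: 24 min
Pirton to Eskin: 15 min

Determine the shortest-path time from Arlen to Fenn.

34 min

Settle nodes by increasing distance from Arlen:
Arlen: 0
Quorn: 5  (via Arlen)
Pirton: 8  (via Arlen)
Tarn: 15  (via Arlen)
Eskin: 20  (via Quorn)
Colne: 21  (via Arlen)
Jorvik: 24  (via Colne)
Neston: 27  (via Tarn)
Marden: 29  (via Pirton)
Fenn: 34  (via Eskin)
Shortest route: Arlen → Quorn → Eskin → Fenn = 34 min.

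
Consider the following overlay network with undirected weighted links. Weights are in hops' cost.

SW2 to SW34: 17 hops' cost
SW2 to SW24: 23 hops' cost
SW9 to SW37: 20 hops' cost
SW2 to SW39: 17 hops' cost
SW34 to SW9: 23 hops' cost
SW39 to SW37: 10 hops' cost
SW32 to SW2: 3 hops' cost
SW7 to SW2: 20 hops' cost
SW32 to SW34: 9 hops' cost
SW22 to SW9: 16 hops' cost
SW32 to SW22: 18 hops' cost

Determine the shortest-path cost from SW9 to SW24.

58 hops' cost

Compare a few routes:
SW9 - SW22 - SW32 - SW2 - SW24: 16+18+3+23 = 60
SW9 - SW34 - SW32 - SW2 - SW24: 23+9+3+23 = 58
SW9 - SW34 - SW2 - SW24: 23+17+23 = 63
Cheapest is SW9 - SW34 - SW32 - SW2 - SW24 at 58 hops' cost.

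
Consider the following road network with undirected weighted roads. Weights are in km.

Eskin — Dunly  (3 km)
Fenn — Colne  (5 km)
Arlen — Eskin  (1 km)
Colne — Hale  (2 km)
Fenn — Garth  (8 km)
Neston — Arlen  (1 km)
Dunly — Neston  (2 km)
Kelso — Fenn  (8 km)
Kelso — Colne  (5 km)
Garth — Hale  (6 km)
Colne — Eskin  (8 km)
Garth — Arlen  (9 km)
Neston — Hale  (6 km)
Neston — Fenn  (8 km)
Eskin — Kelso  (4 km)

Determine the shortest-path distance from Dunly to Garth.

Running Dijkstra from Dunly:
Dunly: 0
Neston: 2  (via Dunly)
Eskin: 3  (via Dunly)
Arlen: 3  (via Neston)
Kelso: 7  (via Eskin)
Hale: 8  (via Neston)
Fenn: 10  (via Neston)
Colne: 10  (via Hale)
Garth: 12  (via Arlen)
Shortest route: Dunly → Neston → Arlen → Garth = 12 km.

12 km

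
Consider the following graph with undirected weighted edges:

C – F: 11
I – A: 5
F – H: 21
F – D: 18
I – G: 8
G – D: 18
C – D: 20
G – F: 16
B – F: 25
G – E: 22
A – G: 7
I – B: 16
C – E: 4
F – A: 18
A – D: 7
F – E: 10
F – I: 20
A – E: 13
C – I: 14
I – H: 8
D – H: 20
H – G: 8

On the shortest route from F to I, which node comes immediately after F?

I

Enumerating some paths:
F - I: 20 = 20
F - G - I: 16+8 = 24
F - C - I: 11+14 = 25
F - A - I: 18+5 = 23
Cheapest is F - I at 20.
So from F the first move is to I.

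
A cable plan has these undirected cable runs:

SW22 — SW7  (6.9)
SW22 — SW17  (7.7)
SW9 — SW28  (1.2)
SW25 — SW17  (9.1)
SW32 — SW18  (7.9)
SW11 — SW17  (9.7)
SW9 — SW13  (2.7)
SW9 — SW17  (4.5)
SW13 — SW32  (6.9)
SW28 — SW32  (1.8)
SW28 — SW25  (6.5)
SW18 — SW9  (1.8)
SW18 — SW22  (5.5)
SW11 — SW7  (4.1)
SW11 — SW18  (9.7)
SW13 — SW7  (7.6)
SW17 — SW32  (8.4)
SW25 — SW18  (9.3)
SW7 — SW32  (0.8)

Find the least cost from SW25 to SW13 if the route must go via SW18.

13.8

Shortest SW25→SW18: SW25–SW18 = 9.3
Shortest SW18→SW13: SW18–SW9–SW13 = 4.5
Total via SW18: 9.3 + 4.5 = 13.8.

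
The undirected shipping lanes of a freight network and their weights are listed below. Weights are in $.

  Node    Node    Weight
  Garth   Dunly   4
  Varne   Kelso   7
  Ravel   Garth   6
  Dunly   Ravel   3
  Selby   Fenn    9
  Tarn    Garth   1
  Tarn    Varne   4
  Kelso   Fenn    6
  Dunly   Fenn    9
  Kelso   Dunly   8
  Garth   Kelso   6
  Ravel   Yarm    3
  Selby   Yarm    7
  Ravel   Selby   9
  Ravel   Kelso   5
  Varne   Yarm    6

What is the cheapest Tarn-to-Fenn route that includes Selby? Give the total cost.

Best Tarn to Selby: Tarn → Garth → Ravel → Selby costing 16
Best Selby to Fenn: Selby → Fenn costing 9
Total via Selby: 16 + 9 = $25.

$25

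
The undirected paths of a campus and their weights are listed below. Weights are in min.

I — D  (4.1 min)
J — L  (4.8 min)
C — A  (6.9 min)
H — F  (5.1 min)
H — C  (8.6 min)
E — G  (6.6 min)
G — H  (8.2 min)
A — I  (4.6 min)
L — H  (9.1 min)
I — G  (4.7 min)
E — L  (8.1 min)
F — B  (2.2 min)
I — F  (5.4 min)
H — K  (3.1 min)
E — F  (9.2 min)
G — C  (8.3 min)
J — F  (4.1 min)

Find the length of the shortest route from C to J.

17.8 min

Settle nodes by increasing distance from C:
C: 0
A: 6.9  (via C)
G: 8.3  (via C)
H: 8.6  (via C)
I: 11.5  (via A)
K: 11.7  (via H)
F: 13.7  (via H)
E: 14.9  (via G)
D: 15.6  (via I)
B: 15.9  (via F)
L: 17.7  (via H)
J: 17.8  (via F)
Shortest route: C–H–F–J = 17.8 min.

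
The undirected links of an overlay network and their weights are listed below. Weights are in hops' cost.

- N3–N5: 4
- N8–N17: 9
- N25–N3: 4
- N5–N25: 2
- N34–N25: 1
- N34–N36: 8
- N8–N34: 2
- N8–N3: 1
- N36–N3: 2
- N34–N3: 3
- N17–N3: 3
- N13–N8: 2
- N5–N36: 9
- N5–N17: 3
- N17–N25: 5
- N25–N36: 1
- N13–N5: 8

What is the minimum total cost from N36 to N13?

Running Dijkstra from N36:
N36: 0
N25: 1  (via N36)
N3: 2  (via N36)
N34: 2  (via N25)
N5: 3  (via N25)
N8: 3  (via N3)
N13: 5  (via N8)
Shortest route: N36 → N3 → N8 → N13 = 5 hops' cost.

5 hops' cost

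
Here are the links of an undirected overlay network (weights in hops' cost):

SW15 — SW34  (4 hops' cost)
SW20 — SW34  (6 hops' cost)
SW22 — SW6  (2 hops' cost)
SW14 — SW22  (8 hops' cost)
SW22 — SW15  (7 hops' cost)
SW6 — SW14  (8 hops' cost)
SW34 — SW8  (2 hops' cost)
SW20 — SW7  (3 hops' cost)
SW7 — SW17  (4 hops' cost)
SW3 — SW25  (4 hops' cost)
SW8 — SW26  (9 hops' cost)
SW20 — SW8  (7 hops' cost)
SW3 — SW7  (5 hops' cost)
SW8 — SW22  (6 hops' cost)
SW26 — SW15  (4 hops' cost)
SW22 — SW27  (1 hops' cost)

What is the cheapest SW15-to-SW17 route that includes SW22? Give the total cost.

Shortest SW15→SW22: SW15–SW22 = 7
Shortest SW22→SW17: SW22–SW8–SW20–SW7–SW17 = 20
Total via SW22: 7 + 20 = 27 hops' cost.

27 hops' cost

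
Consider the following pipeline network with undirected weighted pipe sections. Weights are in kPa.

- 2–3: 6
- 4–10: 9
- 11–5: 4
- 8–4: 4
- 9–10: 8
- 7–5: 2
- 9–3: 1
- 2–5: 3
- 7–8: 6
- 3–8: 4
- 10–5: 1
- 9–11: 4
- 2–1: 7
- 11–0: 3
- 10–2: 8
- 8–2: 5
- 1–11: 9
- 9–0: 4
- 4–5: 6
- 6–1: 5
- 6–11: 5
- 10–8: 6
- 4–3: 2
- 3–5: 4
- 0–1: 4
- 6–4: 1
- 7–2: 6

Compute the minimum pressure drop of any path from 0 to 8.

9 kPa

Settle nodes by increasing distance from 0:
0: 0
11: 3  (via 0)
1: 4  (via 0)
9: 4  (via 0)
3: 5  (via 9)
4: 7  (via 3)
5: 7  (via 11)
6: 8  (via 11)
10: 8  (via 5)
7: 9  (via 5)
8: 9  (via 3)
Shortest route: 0 → 9 → 3 → 8 = 9 kPa.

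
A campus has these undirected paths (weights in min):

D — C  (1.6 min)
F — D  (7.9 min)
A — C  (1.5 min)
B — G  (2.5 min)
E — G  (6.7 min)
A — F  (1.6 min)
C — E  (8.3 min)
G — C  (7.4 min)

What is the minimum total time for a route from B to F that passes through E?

Shortest B→E: B → G → E = 9.2
Shortest E→F: E → C → A → F = 11.4
Total via E: 9.2 + 11.4 = 20.6 min.

20.6 min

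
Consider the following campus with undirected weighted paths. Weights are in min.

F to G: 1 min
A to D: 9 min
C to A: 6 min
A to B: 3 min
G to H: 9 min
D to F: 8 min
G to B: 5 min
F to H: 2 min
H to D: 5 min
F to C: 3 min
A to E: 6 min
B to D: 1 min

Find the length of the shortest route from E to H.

15 min

Shortest distances from E:
E: 0
A: 6  (via E)
B: 9  (via A)
D: 10  (via B)
C: 12  (via A)
G: 14  (via B)
F: 15  (via C)
H: 15  (via D)
Shortest route: E–A–B–D–H = 15 min.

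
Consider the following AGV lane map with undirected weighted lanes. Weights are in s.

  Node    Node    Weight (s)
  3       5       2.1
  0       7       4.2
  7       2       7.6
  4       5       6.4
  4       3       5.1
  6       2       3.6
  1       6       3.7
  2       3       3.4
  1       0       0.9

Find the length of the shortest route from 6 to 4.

Enumerating some paths:
6 → 1 → 0 → 7 → 2 → 3 → 5 → 4: 3.7+0.9+4.2+7.6+3.4+2.1+6.4 = 28.3
6 → 1 → 0 → 7 → 2 → 3 → 4: 3.7+0.9+4.2+7.6+3.4+5.1 = 24.9
6 → 2 → 3 → 4: 3.6+3.4+5.1 = 12.1
6 → 2 → 3 → 5 → 4: 3.6+3.4+2.1+6.4 = 15.5
The minimum is 12.1 s via 6 → 2 → 3 → 4.

12.1 s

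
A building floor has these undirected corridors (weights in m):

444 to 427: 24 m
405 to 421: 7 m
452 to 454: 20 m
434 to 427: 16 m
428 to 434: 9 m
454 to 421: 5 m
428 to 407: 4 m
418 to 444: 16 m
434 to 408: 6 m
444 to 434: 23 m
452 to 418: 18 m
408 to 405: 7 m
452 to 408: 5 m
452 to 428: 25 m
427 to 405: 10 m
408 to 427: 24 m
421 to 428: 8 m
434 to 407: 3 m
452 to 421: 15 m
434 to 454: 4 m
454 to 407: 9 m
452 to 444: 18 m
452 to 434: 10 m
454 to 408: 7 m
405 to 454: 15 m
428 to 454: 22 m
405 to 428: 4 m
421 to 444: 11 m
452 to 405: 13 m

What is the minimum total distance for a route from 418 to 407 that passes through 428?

38 m

Shortest 418→428: 418 → 452 → 408 → 405 → 428 = 34
Shortest 428→407: 428 → 407 = 4
Total via 428: 34 + 4 = 38 m.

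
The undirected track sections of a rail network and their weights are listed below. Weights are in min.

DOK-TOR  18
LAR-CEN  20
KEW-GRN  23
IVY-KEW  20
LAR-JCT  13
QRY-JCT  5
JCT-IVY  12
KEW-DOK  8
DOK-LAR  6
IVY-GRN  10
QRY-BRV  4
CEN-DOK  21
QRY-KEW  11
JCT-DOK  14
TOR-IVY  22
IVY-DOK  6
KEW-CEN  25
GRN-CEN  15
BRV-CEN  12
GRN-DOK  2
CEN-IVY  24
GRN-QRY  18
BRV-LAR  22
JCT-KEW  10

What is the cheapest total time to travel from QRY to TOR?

37 min

Running Dijkstra from QRY:
QRY: 0
BRV: 4  (via QRY)
JCT: 5  (via QRY)
KEW: 11  (via QRY)
CEN: 16  (via BRV)
IVY: 17  (via JCT)
GRN: 18  (via QRY)
LAR: 18  (via JCT)
DOK: 19  (via JCT)
TOR: 37  (via DOK)
Shortest route: QRY → JCT → DOK → TOR = 37 min.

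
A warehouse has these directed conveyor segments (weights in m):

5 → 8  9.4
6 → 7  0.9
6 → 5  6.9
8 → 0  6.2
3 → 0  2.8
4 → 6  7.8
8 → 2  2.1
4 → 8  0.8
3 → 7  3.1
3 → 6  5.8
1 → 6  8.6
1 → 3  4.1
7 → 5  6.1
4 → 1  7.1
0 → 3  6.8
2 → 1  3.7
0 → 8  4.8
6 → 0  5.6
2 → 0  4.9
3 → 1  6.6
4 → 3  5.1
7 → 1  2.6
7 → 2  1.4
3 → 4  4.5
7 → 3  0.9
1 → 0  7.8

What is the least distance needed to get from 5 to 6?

23.8 m

Settle nodes by increasing distance from 5:
5: 0
8: 9.4  (via 5)
2: 11.5  (via 8)
1: 15.2  (via 2)
0: 15.6  (via 8)
3: 19.3  (via 1)
7: 22.4  (via 3)
4: 23.8  (via 3)
6: 23.8  (via 1)
Shortest route: 5–8–2–1–6 = 23.8 m.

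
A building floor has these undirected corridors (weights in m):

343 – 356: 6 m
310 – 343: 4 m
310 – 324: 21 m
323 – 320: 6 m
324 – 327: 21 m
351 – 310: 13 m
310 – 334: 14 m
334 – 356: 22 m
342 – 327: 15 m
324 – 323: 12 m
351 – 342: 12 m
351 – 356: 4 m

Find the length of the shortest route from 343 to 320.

43 m

Candidate routes:
343 - 356 - 351 - 310 - 324 - 323 - 320: 6+4+13+21+12+6 = 62
343 - 310 - 324 - 323 - 320: 4+21+12+6 = 43
The minimum is 43 m via 343 - 310 - 324 - 323 - 320.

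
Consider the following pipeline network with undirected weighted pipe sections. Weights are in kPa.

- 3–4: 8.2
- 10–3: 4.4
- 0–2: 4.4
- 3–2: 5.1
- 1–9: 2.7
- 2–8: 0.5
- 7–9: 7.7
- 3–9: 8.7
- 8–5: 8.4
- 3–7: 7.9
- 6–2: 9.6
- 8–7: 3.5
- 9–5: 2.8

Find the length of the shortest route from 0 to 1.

18.8 kPa

Shortest distances from 0:
0: 0
2: 4.4  (via 0)
8: 4.9  (via 2)
7: 8.4  (via 8)
3: 9.5  (via 2)
5: 13.3  (via 8)
10: 13.9  (via 3)
6: 14  (via 2)
9: 16.1  (via 7)
4: 17.7  (via 3)
1: 18.8  (via 9)
Shortest route: 0 → 2 → 8 → 7 → 9 → 1 = 18.8 kPa.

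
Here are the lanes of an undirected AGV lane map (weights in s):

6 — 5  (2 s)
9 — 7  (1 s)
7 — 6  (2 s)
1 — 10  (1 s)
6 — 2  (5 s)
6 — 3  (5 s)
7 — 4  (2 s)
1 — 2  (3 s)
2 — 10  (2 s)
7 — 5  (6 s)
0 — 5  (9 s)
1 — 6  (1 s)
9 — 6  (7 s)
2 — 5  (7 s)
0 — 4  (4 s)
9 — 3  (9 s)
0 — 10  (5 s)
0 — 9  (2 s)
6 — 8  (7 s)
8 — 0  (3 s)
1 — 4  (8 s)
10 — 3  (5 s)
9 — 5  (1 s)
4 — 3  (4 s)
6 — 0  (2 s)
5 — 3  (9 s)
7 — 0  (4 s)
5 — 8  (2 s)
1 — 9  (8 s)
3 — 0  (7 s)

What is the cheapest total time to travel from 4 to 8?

Shortest distances from 4:
4: 0
7: 2  (via 4)
9: 3  (via 7)
0: 4  (via 4)
3: 4  (via 4)
5: 4  (via 9)
6: 4  (via 7)
1: 5  (via 6)
8: 6  (via 5)
Shortest route: 4–7–9–5–8 = 6 s.

6 s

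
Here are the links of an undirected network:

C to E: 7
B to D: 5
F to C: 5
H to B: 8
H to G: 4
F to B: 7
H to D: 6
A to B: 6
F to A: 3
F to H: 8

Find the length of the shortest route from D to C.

Compare a few routes:
D–B–A–F–C: 5+6+3+5 = 19
D–H–F–C: 6+8+5 = 19
D–B–F–C: 5+7+5 = 17
The minimum is 17 via D–B–F–C.

17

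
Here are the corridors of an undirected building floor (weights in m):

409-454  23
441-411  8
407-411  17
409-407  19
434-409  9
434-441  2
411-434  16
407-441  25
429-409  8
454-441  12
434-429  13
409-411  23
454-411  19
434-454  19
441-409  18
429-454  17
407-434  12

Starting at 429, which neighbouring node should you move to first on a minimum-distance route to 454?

454

Candidate routes:
429 - 454: 17 = 17
429 - 434 - 441 - 454: 13+2+12 = 27
Cheapest is 429 - 454 at 17 m.
So from 429 the first move is to 454.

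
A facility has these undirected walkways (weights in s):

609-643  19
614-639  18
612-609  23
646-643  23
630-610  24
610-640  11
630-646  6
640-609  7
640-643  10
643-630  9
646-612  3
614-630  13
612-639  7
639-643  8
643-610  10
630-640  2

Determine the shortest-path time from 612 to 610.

Candidate routes:
612 - 646 - 630 - 640 - 610: 3+6+2+11 = 22
612 - 639 - 643 - 610: 7+8+10 = 25
The minimum is 22 s via 612 - 646 - 630 - 640 - 610.

22 s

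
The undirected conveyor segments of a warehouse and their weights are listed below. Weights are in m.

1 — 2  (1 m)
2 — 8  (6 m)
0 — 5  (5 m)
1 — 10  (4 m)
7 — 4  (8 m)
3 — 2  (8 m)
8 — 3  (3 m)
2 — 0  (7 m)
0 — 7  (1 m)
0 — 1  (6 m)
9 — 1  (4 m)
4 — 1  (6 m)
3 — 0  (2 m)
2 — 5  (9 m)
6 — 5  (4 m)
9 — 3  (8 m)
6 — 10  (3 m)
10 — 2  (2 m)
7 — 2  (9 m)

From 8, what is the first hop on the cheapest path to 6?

Enumerating some paths:
8 - 2 - 1 - 10 - 6: 6+1+4+3 = 14
8 - 3 - 2 - 10 - 6: 3+8+2+3 = 16
8 - 2 - 10 - 6: 6+2+3 = 11
8 - 3 - 0 - 5 - 6: 3+2+5+4 = 14
Cheapest is 8 - 2 - 10 - 6 at 11 m.
So from 8 the first move is to 2.

2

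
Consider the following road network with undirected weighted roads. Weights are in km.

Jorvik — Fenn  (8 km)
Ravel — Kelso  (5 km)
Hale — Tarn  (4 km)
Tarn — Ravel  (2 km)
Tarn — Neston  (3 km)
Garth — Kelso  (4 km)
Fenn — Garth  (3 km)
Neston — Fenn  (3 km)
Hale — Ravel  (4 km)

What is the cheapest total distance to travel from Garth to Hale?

Enumerating some paths:
Garth → Fenn → Neston → Tarn → Ravel → Hale: 3+3+3+2+4 = 15
Garth → Kelso → Ravel → Hale: 4+5+4 = 13
The minimum is 13 km via Garth → Kelso → Ravel → Hale.

13 km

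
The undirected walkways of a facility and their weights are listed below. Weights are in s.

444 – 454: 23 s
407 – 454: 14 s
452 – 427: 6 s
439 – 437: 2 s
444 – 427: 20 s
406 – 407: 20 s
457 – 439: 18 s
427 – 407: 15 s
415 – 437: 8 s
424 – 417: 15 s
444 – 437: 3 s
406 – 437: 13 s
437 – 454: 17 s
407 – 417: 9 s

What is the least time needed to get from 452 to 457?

49 s

Enumerating some paths:
452–427–407–406–437–439–457: 6+15+20+13+2+18 = 74
452–427–407–454–437–439–457: 6+15+14+17+2+18 = 72
452–427–407–454–444–437–439–457: 6+15+14+23+3+2+18 = 81
452–427–444–437–439–457: 6+20+3+2+18 = 49
Cheapest is 452–427–444–437–439–457 at 49 s.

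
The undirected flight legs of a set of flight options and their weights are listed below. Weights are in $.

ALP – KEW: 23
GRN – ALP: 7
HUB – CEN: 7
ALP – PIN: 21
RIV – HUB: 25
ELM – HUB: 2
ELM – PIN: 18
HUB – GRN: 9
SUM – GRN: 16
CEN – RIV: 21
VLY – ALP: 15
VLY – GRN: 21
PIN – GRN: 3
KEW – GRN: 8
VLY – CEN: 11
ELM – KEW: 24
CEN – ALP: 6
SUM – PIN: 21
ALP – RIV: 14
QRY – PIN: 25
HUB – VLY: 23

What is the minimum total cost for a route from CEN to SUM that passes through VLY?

Best CEN to VLY: CEN–VLY costing 11
Shortest VLY→SUM: VLY–GRN–SUM = 37
Total via VLY: 11 + 37 = $48.

$48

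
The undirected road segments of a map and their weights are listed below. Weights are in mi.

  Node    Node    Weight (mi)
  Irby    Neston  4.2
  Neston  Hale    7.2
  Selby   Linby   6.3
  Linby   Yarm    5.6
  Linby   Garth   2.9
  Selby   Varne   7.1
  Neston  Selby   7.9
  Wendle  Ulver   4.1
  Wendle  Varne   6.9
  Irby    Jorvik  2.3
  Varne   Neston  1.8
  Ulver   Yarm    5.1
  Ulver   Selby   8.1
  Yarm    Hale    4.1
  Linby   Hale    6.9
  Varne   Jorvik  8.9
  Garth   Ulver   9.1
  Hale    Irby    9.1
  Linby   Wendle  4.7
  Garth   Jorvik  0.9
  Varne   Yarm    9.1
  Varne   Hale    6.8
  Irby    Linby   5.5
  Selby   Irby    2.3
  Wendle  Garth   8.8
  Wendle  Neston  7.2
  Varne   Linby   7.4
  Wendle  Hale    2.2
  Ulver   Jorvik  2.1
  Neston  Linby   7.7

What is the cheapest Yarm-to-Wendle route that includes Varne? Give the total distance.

16 mi

Best Yarm to Varne: Yarm → Varne costing 9.1
Best Varne to Wendle: Varne → Wendle costing 6.9
Total via Varne: 9.1 + 6.9 = 16 mi.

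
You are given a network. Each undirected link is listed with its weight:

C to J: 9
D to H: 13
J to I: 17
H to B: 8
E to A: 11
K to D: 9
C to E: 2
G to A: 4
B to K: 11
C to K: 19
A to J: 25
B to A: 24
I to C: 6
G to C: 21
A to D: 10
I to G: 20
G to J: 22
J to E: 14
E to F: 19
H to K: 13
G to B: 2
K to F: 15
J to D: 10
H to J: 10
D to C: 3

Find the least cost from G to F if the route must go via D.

38

Shortest G→D: G → A → D = 14
Shortest D→F: D → C → E → F = 24
Total via D: 14 + 24 = 38.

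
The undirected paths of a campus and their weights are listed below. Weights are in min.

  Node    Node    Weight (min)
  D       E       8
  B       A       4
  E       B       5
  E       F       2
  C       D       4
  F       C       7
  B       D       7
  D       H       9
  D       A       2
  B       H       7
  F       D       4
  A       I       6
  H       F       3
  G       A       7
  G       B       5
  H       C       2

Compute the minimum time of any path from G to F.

Compare a few routes:
G–A–D–F: 7+2+4 = 13
G–B–E–F: 5+5+2 = 12
G–B–A–D–F: 5+4+2+4 = 15
The minimum is 12 min via G–B–E–F.

12 min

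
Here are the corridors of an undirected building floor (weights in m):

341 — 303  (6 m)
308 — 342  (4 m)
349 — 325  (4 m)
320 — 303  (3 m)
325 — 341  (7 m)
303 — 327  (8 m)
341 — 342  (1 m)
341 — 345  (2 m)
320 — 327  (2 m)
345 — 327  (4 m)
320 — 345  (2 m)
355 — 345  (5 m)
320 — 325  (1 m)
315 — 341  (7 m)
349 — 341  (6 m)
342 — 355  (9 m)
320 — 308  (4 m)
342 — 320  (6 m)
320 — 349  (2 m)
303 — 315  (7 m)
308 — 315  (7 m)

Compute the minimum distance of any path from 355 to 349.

Candidate routes:
355–345–320–325–349: 5+2+1+4 = 12
355–345–320–349: 5+2+2 = 9
Cheapest is 355–345–320–349 at 9 m.

9 m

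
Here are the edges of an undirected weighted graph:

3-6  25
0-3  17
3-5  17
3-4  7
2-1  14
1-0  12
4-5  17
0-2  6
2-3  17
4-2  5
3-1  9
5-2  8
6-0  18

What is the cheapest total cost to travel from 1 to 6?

Compare a few routes:
1 → 0 → 6: 12+18 = 30
1 → 3 → 6: 9+25 = 34
Cheapest is 1 → 0 → 6 at 30.

30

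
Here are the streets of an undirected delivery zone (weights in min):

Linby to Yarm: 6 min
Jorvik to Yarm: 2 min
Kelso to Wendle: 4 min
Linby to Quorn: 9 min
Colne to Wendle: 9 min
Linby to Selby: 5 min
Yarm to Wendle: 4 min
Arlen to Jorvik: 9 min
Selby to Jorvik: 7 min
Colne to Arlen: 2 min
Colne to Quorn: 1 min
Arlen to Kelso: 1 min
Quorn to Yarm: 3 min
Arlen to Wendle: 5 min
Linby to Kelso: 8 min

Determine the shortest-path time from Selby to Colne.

Candidate routes:
Selby - Linby - Yarm - Quorn - Colne: 5+6+3+1 = 15
Selby - Linby - Quorn - Colne: 5+9+1 = 15
Selby - Jorvik - Yarm - Quorn - Colne: 7+2+3+1 = 13
Cheapest is Selby - Jorvik - Yarm - Quorn - Colne at 13 min.

13 min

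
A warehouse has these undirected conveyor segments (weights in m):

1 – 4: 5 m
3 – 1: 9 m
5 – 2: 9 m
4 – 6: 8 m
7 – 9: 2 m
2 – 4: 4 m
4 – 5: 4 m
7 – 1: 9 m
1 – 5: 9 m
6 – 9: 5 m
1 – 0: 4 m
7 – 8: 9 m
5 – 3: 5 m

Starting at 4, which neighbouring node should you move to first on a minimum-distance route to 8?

Enumerating some paths:
4–6–9–7–8: 8+5+2+9 = 24
4–1–7–8: 5+9+9 = 23
4–5–1–7–8: 4+9+9+9 = 31
Cheapest is 4–1–7–8 at 23 m.
So from 4 the first move is to 1.

1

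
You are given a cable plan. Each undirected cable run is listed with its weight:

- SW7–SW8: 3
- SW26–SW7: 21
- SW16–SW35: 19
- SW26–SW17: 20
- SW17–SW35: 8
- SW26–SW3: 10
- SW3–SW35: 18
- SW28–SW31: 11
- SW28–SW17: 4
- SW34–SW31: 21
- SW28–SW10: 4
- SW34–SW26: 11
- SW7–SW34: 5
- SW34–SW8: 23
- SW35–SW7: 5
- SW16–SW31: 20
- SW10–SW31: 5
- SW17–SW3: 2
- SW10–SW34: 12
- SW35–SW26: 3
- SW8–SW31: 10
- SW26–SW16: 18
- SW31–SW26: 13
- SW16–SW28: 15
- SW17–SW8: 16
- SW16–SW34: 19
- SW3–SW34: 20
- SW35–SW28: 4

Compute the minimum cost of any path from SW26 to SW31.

13

Enumerating some paths:
SW26 → SW31: 13 = 13
SW26 → SW35 → SW28 → SW31: 3+4+11 = 18
SW26 → SW35 → SW28 → SW10 → SW31: 3+4+4+5 = 16
The minimum is 13 via SW26 → SW31.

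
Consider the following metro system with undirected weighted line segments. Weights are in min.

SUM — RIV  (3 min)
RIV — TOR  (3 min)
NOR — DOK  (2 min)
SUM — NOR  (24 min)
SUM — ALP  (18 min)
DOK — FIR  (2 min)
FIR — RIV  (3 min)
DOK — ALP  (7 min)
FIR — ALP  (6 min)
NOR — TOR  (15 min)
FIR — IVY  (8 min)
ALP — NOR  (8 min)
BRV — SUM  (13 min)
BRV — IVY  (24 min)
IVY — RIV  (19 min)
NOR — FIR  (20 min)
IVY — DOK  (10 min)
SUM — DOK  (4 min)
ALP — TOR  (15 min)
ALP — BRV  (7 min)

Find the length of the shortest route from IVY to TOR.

Shortest distances from IVY:
IVY: 0
FIR: 8  (via IVY)
DOK: 10  (via IVY)
RIV: 11  (via FIR)
NOR: 12  (via DOK)
ALP: 14  (via FIR)
SUM: 14  (via DOK)
TOR: 14  (via RIV)
Shortest route: IVY–FIR–RIV–TOR = 14 min.

14 min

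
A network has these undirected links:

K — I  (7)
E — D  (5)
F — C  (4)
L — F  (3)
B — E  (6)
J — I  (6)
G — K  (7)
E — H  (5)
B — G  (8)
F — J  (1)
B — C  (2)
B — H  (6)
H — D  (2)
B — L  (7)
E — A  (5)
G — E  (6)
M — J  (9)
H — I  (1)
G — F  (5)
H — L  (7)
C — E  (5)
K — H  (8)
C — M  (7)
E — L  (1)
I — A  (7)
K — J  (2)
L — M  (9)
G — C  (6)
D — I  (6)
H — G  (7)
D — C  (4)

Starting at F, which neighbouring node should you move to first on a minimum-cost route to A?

Candidate routes:
F → L → E → A: 3+1+5 = 9
F → C → E → A: 4+5+5 = 14
Cheapest is F → L → E → A at 9.
So from F the first move is to L.

L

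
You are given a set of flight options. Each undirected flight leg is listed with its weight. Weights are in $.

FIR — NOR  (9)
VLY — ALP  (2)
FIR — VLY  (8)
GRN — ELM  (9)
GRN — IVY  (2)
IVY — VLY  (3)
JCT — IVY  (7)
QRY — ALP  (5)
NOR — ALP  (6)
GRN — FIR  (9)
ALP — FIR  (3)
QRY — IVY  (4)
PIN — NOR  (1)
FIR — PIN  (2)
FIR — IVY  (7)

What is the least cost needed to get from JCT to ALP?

$12

Shortest distances from JCT:
JCT: 0
IVY: 7  (via JCT)
GRN: 9  (via IVY)
VLY: 10  (via IVY)
QRY: 11  (via IVY)
ALP: 12  (via VLY)
Shortest route: JCT → IVY → VLY → ALP = $12.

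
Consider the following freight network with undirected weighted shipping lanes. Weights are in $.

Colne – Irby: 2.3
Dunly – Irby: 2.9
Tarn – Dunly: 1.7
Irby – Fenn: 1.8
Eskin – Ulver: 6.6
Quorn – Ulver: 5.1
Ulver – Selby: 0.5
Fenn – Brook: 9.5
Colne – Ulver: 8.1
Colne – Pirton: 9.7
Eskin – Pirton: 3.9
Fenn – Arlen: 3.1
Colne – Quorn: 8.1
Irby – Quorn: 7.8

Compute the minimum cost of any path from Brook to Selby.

$22.2

Candidate routes:
Brook → Fenn → Irby → Colne → Ulver → Selby: 9.5+1.8+2.3+8.1+0.5 = 22.2
Brook → Fenn → Irby → Quorn → Ulver → Selby: 9.5+1.8+7.8+5.1+0.5 = 24.7
Brook → Fenn → Irby → Colne → Pirton → Eskin → Ulver → Selby: 9.5+1.8+2.3+9.7+3.9+6.6+0.5 = 34.3
Brook → Fenn → Irby → Colne → Quorn → Ulver → Selby: 9.5+1.8+2.3+8.1+5.1+0.5 = 27.3
Cheapest is Brook → Fenn → Irby → Colne → Ulver → Selby at $22.2.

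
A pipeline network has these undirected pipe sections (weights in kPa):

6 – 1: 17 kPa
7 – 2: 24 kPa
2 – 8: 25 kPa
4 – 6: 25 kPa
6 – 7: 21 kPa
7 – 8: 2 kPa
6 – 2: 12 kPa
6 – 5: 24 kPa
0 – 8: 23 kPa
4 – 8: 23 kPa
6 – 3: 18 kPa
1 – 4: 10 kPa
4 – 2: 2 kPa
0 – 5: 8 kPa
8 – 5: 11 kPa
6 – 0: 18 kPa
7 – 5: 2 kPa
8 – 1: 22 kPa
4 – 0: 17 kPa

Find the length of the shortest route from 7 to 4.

Settle nodes by increasing distance from 7:
7: 0
5: 2  (via 7)
8: 2  (via 7)
0: 10  (via 5)
6: 21  (via 7)
1: 24  (via 8)
2: 24  (via 7)
4: 25  (via 8)
Shortest route: 7 → 8 → 4 = 25 kPa.

25 kPa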